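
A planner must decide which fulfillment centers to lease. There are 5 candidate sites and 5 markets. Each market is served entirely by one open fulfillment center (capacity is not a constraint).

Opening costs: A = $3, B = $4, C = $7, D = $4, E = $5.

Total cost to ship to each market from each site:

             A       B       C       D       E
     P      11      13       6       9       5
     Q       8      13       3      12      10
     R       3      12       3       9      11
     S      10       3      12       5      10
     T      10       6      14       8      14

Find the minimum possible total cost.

Minimum total cost: 32

For any fixed open set, each market goes to its cheapest open site; total = fixed + service.
{B, C}: P→C 6, Q→C 3, R→C 3, S→B 3, T→B 6. Service 21; fixed 11; total 32.
{A, B, C}: service 21 + fixed 14 = 35
{B, C, D}: P→C 6, Q→C 3, R→C 3, S→B 3, T→B 6. Service 21; fixed 15; total 36.
{A, B, C, D, E}: P→E 5, Q→C 3, R→A 3, S→B 3, T→B 6. Service 20; fixed 23; total 43.
No other subset beats 32.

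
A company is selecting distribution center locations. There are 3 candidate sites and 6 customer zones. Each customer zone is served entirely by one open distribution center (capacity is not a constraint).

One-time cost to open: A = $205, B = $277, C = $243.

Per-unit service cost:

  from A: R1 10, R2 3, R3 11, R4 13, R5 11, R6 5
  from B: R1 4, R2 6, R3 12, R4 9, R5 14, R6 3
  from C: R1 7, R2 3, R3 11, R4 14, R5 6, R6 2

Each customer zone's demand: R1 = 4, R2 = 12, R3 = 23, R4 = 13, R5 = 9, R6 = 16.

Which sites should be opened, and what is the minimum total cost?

For any fixed open set, each customer zone goes to its cheapest open site; total = fixed + service.
{C}: R1→C 7·4=28, R2→C 3·12=36, R3→C 11·23=253, R4→C 14·13=182, R5→C 6·9=54, R6→C 2·16=32. Service 585; fixed 243; total 828.
{A}: R1→A 10·4=40, R2→A 3·12=36, R3→A 11·23=253, R4→A 13·13=169, R5→A 11·9=99, R6→A 5·16=80. Service 677; fixed 205; total 882.
{B}: R1→B 4·4=16, R2→B 6·12=72, R3→B 12·23=276, R4→B 9·13=117, R5→B 14·9=126, R6→B 3·16=48. Service 655; fixed 277; total 932.
{A, B, C}: service 508 + fixed 725 = 1233
(All 7 nonempty subsets were checked; C only is lowest.)

Open C only; minimum total cost 828.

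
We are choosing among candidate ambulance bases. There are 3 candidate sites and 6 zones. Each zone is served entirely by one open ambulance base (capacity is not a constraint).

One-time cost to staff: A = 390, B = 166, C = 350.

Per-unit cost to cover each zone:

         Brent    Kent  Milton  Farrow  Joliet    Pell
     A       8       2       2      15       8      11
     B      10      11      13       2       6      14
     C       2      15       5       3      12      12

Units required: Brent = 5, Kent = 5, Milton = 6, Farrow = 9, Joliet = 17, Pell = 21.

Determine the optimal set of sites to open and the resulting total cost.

For any fixed open set, each zone goes to its cheapest open site; total = fixed + service.
{B}: Brent→B 10·5=50, Kent→B 11·5=55, Milton→B 13·6=78, Farrow→B 2·9=18, Joliet→B 6·17=102, Pell→B 14·21=294. Service 597; fixed 166; total 763.
{C}: Brent→C 2·5=10, Kent→C 15·5=75, Milton→C 5·6=30, Farrow→C 3·9=27, Joliet→C 12·17=204, Pell→C 12·21=252. Service 598; fixed 350; total 948.
{A}: Brent→A 8·5=40, Kent→A 2·5=10, Milton→A 2·6=12, Farrow→A 15·9=135, Joliet→A 8·17=136, Pell→A 11·21=231. Service 564; fixed 390; total 954.
{A, B, C}: Brent→C 2·5=10, Kent→A 2·5=10, Milton→A 2·6=12, Farrow→B 2·9=18, Joliet→B 6·17=102, Pell→A 11·21=231. Service 383; fixed 906; total 1289.
No other subset beats 763.

Open B only; minimum total cost 763.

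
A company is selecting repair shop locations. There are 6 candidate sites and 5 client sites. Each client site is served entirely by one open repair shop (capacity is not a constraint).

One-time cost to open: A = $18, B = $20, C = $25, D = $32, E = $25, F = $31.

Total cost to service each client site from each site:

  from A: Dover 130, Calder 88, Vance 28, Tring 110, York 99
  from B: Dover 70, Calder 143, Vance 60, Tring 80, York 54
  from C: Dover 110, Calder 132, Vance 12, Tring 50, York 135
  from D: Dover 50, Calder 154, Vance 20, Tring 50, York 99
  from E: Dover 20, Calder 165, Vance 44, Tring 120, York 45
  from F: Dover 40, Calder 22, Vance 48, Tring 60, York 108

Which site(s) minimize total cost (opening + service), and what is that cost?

Open C, E and F; minimum total cost 230.

For any fixed open set, each client site goes to its cheapest open site; total = fixed + service.
{C, E, F}: Dover→E 20, Calder→F 22, Vance→C 12, Tring→C 50, York→E 45. Service 149; fixed 81; total 230.
{D, E, F}: Dover→E 20, Calder→F 22, Vance→D 20, Tring→D 50, York→E 45. Service 157; fixed 88; total 245.
{E, F}: Dover→E 20, Calder→F 22, Vance→E 44, Tring→F 60, York→E 45. Service 191; fixed 56; total 247.
{A, B, C, D, E, F}: service 149 + fixed 151 = 300
No other subset beats 230.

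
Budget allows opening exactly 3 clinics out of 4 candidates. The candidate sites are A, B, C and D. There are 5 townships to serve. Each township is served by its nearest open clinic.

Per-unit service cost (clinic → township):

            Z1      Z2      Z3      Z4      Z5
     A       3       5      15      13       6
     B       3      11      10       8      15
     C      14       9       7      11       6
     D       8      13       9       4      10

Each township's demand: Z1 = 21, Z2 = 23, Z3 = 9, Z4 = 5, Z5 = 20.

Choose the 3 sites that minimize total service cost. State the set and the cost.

Choose A, C and D; total service cost 381.

With exactly 3 open, each township uses its cheapest among the chosen.
{A, C, D}: Z1→A 3·21=63, Z2→A 5·23=115, Z3→C 7·9=63, Z4→D 4·5=20, Z5→A 6·20=120. Service cost 381.
{A, B, D}: service cost 399
{A, B, C}: service cost 401
Among all 4 size-3 choices, {A, C, D} is lowest.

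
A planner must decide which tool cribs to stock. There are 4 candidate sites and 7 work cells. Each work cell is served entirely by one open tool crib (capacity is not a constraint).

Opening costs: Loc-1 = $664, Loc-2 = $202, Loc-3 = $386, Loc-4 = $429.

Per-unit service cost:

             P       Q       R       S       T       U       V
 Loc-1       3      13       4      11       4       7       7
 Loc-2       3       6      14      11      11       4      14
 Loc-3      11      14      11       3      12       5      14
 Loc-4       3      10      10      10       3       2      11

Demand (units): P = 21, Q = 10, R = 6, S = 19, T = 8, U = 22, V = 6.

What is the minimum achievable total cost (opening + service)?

For any fixed open set, each work cell goes to its cheapest open site; total = fixed + service.
{Loc-2}: P→Loc-2 3·21=63, Q→Loc-2 6·10=60, R→Loc-2 14·6=84, S→Loc-2 11·19=209, T→Loc-2 11·8=88, U→Loc-2 4·22=88, V→Loc-2 14·6=84. Service 676; fixed 202; total 878.
{Loc-4}: P→Loc-4 3·21=63, Q→Loc-4 10·10=100, R→Loc-4 10·6=60, S→Loc-4 10·19=190, T→Loc-4 3·8=24, U→Loc-4 2·22=44, V→Loc-4 11·6=66. Service 547; fixed 429; total 976.
{Loc-2, Loc-3}: P→Loc-2 3·21=63, Q→Loc-2 6·10=60, R→Loc-3 11·6=66, S→Loc-3 3·19=57, T→Loc-2 11·8=88, U→Loc-2 4·22=88, V→Loc-2 14·6=84. Service 506; fixed 588; total 1094.
{Loc-1, Loc-2, Loc-3, Loc-4}: service 314 + fixed 1681 = 1995
No other subset beats 878.

Minimum total cost: 878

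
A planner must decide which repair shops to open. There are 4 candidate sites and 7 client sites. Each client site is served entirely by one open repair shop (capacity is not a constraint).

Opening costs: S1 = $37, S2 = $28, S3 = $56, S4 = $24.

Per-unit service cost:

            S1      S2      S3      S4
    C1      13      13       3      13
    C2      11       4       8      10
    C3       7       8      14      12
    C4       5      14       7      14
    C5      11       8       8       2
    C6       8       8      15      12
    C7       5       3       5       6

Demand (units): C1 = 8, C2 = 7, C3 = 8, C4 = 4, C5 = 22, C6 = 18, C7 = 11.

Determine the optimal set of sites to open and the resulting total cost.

Open S2, S3 and S4; minimum total cost 473.

For any fixed open set, each client site goes to its cheapest open site; total = fixed + service.
{S2, S3, S4}: C1→S3 3·8=24, C2→S2 4·7=28, C3→S2 8·8=64, C4→S3 7·4=28, C5→S4 2·22=44, C6→S2 8·18=144, C7→S2 3·11=33. Service 365; fixed 108; total 473.
{S1, S2, S3, S4}: C1→S3 3·8=24, C2→S2 4·7=28, C3→S1 7·8=56, C4→S1 5·4=20, C5→S4 2·22=44, C6→S1 8·18=144, C7→S2 3·11=33. Service 349; fixed 145; total 494.
{S1, S3, S4}: service 399 + fixed 117 = 516
{S4}: service 652 + fixed 24 = 676
No other subset beats 473.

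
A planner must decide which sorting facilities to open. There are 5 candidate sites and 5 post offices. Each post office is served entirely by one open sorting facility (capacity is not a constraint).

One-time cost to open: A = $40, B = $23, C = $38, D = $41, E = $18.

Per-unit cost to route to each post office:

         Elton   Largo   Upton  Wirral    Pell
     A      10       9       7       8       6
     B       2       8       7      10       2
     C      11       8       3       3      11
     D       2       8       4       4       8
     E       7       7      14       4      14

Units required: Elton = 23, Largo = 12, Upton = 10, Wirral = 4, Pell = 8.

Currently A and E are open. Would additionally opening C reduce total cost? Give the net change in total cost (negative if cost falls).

Yes — net change −6 (cost falls by 6).

Current service cost with {A, E}: 379.
Adding C: each post office re-picks its cheapest; new service cost 335, saving 44.
Extra fixed cost: 38. Net change = 38 − 44 = -6.
(Totals: 437 → 431.)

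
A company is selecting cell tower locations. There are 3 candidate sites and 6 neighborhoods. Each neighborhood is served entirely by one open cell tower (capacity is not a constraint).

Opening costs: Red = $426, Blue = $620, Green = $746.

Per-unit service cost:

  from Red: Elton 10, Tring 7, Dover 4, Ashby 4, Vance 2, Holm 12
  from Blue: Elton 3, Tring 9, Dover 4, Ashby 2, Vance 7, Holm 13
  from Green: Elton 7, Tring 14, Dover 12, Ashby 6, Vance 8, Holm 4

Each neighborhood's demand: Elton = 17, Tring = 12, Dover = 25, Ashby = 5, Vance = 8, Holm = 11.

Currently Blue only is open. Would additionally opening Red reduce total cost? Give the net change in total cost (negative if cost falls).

Current service cost with {Blue}: 468.
Adding Red: each neighborhood re-picks its cheapest; new service cost 393, saving 75.
Extra fixed cost: 426. Net change = 426 − 75 = 351.
(Totals: 1088 → 1439.)

No — net change +351 (cost rises by 351).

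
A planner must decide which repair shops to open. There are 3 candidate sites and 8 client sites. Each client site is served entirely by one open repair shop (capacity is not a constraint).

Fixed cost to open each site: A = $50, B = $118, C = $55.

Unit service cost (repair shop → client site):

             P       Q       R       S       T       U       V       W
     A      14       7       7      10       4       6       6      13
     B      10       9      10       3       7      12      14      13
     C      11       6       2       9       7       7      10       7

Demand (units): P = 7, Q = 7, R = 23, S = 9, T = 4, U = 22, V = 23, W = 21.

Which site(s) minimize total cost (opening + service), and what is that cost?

For any fixed open set, each client site goes to its cheapest open site; total = fixed + service.
{A, C}: P→C 11·7=77, Q→C 6·7=42, R→C 2·23=46, S→C 9·9=81, T→A 4·4=16, U→A 6·22=132, V→A 6·23=138, W→C 7·21=147. Service 679; fixed 105; total 784.
{A, B, C}: P→B 10·7=70, Q→C 6·7=42, R→C 2·23=46, S→B 3·9=27, T→A 4·4=16, U→A 6·22=132, V→A 6·23=138, W→C 7·21=147. Service 618; fixed 223; total 841.
{C}: service 805 + fixed 55 = 860
{A}: P→A 14·7=98, Q→A 7·7=49, R→A 7·23=161, S→A 10·9=90, T→A 4·4=16, U→A 6·22=132, V→A 6·23=138, W→A 13·21=273. Service 957; fixed 50; total 1007.
No other subset beats 784.

Open A and C; minimum total cost 784.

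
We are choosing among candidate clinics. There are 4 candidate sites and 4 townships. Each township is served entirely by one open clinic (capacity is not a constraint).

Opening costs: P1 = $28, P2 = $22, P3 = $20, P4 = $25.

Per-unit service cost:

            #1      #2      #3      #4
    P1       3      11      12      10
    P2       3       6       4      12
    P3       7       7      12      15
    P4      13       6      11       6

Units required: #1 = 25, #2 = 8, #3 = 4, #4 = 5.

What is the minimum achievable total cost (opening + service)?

Minimum total cost: 216

For any fixed open set, each township goes to its cheapest open site; total = fixed + service.
{P2, P4}: #1→P2 3·25=75, #2→P2 6·8=48, #3→P2 4·4=16, #4→P4 6·5=30. Service 169; fixed 47; total 216.
{P2}: #1→P2 3·25=75, #2→P2 6·8=48, #3→P2 4·4=16, #4→P2 12·5=60. Service 199; fixed 22; total 221.
{P2, P3, P4}: service 169 + fixed 67 = 236
{P1, P2, P3, P4}: #1→P1 3·25=75, #2→P2 6·8=48, #3→P2 4·4=16, #4→P4 6·5=30. Service 169; fixed 95; total 264.
No other subset beats 216.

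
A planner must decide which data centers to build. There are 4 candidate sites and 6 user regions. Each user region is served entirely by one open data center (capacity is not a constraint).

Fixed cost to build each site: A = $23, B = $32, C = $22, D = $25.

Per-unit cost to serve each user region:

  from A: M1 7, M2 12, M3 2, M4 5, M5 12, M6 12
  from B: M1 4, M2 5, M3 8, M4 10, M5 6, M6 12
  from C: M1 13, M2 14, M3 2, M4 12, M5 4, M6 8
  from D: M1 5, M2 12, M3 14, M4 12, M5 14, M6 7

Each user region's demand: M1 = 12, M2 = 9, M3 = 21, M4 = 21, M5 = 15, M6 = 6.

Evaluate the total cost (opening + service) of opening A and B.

Each user region is assigned to its cheapest site among the open ones.
{A, B}: M1→B 4·12=48, M2→B 5·9=45, M3→A 2·21=42, M4→A 5·21=105, M5→B 6·15=90, M6→A 12·6=72. Service 402; fixed 55; total 457.

Total cost: 457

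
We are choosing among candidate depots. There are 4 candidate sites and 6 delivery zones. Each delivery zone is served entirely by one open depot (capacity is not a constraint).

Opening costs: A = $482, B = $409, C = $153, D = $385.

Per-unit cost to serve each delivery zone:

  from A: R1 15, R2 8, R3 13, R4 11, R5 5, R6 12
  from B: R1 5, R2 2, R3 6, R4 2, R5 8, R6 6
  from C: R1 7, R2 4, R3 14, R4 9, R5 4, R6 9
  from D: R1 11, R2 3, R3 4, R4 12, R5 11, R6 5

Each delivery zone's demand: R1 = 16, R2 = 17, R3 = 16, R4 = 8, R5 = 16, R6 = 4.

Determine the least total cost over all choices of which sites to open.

Minimum total cost: 729

For any fixed open set, each delivery zone goes to its cheapest open site; total = fixed + service.
{C}: R1→C 7·16=112, R2→C 4·17=68, R3→C 14·16=224, R4→C 9·8=72, R5→C 4·16=64, R6→C 9·4=36. Service 576; fixed 153; total 729.
{B}: service 378 + fixed 409 = 787
{B, C}: R1→B 5·16=80, R2→B 2·17=34, R3→B 6·16=96, R4→B 2·8=16, R5→C 4·16=64, R6→B 6·4=24. Service 314; fixed 562; total 876.
{A, B, C, D}: R1→B 5·16=80, R2→B 2·17=34, R3→D 4·16=64, R4→B 2·8=16, R5→C 4·16=64, R6→D 5·4=20. Service 278; fixed 1429; total 1707.
(All 15 nonempty subsets were checked; C only is lowest.)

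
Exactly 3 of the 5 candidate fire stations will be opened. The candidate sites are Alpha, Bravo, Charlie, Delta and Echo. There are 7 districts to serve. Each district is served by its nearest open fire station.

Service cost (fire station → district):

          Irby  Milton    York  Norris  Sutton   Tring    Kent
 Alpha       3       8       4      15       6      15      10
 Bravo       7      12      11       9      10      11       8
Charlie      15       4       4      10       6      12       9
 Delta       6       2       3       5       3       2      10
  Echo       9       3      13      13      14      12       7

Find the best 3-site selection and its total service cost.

Choose Alpha, Delta and Echo; total service cost 25.

With exactly 3 open, each district uses its cheapest among the chosen.
{Alpha, Delta, Echo}: Irby→Alpha 3, Milton→Delta 2, York→Delta 3, Norris→Delta 5, Sutton→Delta 3, Tring→Delta 2, Kent→Echo 7. Service cost 25.
{Alpha, Bravo, Delta}: service cost 26
{Alpha, Charlie, Delta}: service cost 27
Among all 10 size-3 choices, {Alpha, Delta, Echo} is lowest.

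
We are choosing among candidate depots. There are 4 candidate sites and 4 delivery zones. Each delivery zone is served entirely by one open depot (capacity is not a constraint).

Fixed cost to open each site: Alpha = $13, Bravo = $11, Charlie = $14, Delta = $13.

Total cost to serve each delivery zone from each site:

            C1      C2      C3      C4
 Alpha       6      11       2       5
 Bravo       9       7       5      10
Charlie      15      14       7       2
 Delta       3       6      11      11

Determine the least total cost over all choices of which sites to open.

Minimum total cost: 37

For any fixed open set, each delivery zone goes to its cheapest open site; total = fixed + service.
{Alpha}: C1→Alpha 6, C2→Alpha 11, C3→Alpha 2, C4→Alpha 5. Service 24; fixed 13; total 37.
{Alpha, Delta}: service 16 + fixed 26 = 42
{Bravo}: service 31 + fixed 11 = 42
{Alpha, Bravo, Charlie, Delta}: C1→Delta 3, C2→Delta 6, C3→Alpha 2, C4→Charlie 2. Service 13; fixed 51; total 64.
No other subset beats 37.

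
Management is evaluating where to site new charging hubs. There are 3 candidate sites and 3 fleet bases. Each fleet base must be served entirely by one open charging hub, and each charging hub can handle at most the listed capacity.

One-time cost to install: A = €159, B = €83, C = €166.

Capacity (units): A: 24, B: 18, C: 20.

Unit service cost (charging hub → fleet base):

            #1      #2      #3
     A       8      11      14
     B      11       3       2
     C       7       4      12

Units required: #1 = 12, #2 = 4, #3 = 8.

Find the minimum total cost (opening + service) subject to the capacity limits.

Minimum total cost: 361

Open {B, C}: #1→C 7·12=84, #2→B 3·4=12, #3→B 2·8=16.
Loads: B carries 12/18, C carries 12/20. Service 112; fixed 249; total 361.
Next best feasible plan costs 365.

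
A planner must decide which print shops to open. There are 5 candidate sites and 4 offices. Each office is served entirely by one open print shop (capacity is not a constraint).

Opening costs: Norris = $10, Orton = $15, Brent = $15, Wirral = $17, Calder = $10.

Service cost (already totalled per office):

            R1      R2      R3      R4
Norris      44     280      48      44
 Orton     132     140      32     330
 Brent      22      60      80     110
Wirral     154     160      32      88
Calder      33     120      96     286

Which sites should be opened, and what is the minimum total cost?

Open Norris, Orton and Brent; minimum total cost 198.

For any fixed open set, each office goes to its cheapest open site; total = fixed + service.
{Norris, Orton, Brent}: R1→Brent 22, R2→Brent 60, R3→Orton 32, R4→Norris 44. Service 158; fixed 40; total 198.
{Norris, Brent}: service 174 + fixed 25 = 199
{Norris, Brent, Wirral}: service 158 + fixed 42 = 200
{Norris, Orton, Brent, Wirral, Calder}: service 158 + fixed 67 = 225
No other subset beats 198.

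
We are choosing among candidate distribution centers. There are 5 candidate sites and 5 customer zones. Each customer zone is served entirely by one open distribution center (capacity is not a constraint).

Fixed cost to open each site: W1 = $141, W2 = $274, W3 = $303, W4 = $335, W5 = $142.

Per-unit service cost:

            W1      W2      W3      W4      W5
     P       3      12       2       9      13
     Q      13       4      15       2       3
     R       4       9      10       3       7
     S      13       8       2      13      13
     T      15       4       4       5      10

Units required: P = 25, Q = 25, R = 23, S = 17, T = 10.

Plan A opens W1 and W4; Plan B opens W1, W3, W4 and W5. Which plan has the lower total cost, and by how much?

Plan A is cheaper by 223.

Plan A: {W1, W4}: P→W1 3·25=75, Q→W4 2·25=50, R→W4 3·23=69, S→W1 13·17=221, T→W4 5·10=50. Service 465; fixed 476; total 941.
Plan B: {W1, W3, W4, W5}: P→W3 2·25=50, Q→W4 2·25=50, R→W4 3·23=69, S→W3 2·17=34, T→W3 4·10=40. Service 243; fixed 921; total 1164.
Difference: |941 − 1164| = 223.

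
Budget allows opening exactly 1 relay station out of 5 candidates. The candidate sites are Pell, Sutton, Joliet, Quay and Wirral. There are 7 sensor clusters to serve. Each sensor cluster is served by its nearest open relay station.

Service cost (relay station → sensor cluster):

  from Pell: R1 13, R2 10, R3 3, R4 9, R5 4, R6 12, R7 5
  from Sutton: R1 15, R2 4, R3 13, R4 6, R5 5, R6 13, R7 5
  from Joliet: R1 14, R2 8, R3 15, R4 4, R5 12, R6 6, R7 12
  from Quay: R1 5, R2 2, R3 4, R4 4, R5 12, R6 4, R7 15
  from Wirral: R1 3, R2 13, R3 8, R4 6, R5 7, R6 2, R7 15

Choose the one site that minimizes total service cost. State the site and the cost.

Choose Quay only; total service cost 46.

With exactly 1 open, each sensor cluster uses its cheapest among the chosen.
{Quay}: R1→Quay 5, R2→Quay 2, R3→Quay 4, R4→Quay 4, R5→Quay 12, R6→Quay 4, R7→Quay 15. Service cost 46.
{Wirral}: service cost 54
{Pell}: service cost 56
Among all 5 size-1 choices, {Quay} is lowest.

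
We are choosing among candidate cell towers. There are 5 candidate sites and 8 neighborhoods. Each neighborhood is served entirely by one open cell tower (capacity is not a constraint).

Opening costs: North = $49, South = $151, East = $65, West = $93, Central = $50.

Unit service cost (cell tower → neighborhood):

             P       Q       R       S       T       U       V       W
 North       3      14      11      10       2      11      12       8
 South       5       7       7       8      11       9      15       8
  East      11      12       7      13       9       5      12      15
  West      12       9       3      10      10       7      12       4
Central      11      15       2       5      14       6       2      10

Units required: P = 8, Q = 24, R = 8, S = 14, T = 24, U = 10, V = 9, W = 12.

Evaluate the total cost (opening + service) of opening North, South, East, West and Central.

Each neighborhood is assigned to its cheapest site among the open ones.
{North, South, East, West, Central}: P→North 3·8=24, Q→South 7·24=168, R→Central 2·8=16, S→Central 5·14=70, T→North 2·24=48, U→East 5·10=50, V→Central 2·9=18, W→West 4·12=48. Service 442; fixed 408; total 850.

Total cost: 850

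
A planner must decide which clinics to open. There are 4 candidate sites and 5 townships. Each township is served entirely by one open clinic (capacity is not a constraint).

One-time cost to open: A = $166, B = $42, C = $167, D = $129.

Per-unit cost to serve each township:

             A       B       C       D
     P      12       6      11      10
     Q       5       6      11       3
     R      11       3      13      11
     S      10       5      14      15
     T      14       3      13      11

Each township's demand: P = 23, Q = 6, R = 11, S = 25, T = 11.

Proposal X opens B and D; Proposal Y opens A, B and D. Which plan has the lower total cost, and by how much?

Proposal X: {B, D}: P→B 6·23=138, Q→D 3·6=18, R→B 3·11=33, S→B 5·25=125, T→B 3·11=33. Service 347; fixed 171; total 518.
Proposal Y: {A, B, D}: P→B 6·23=138, Q→D 3·6=18, R→B 3·11=33, S→B 5·25=125, T→B 3·11=33. Service 347; fixed 337; total 684.
Difference: |518 − 684| = 166.

Proposal X is cheaper by 166.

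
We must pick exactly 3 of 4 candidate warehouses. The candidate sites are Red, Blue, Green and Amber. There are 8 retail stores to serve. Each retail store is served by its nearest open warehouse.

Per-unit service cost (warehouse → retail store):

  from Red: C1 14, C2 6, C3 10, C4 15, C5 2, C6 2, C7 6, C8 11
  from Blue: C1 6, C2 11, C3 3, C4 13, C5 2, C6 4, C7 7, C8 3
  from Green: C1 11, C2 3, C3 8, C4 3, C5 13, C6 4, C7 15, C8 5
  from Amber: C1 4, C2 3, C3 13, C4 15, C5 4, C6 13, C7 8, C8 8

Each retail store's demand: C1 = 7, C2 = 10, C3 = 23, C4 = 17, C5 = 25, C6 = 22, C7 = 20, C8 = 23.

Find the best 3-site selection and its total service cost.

With exactly 3 open, each retail store uses its cheapest among the chosen.
{Red, Blue, Green}: C1→Blue 6·7=42, C2→Green 3·10=30, C3→Blue 3·23=69, C4→Green 3·17=51, C5→Red 2·25=50, C6→Red 2·22=44, C7→Red 6·20=120, C8→Blue 3·23=69. Service cost 475.
{Blue, Green, Amber}: service cost 525
{Red, Green, Amber}: service cost 622
Among all 4 size-3 choices, {Red, Blue, Green} is lowest.

Choose Red, Blue and Green; total service cost 475.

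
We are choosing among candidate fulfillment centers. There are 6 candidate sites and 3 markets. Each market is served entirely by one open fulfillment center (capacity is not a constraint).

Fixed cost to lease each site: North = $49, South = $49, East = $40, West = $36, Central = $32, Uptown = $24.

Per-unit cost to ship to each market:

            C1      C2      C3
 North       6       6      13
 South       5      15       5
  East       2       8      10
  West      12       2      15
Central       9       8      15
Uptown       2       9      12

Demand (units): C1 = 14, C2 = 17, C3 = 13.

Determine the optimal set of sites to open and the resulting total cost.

For any fixed open set, each market goes to its cheapest open site; total = fixed + service.
{South, West, Uptown}: C1→Uptown 2·14=28, C2→West 2·17=34, C3→South 5·13=65. Service 127; fixed 109; total 236.
{South, East, West}: service 127 + fixed 125 = 252
{South, West}: service 169 + fixed 85 = 254
{North, South, East, West, Central, Uptown}: service 127 + fixed 230 = 357
No other subset beats 236.

Open South, West and Uptown; minimum total cost 236.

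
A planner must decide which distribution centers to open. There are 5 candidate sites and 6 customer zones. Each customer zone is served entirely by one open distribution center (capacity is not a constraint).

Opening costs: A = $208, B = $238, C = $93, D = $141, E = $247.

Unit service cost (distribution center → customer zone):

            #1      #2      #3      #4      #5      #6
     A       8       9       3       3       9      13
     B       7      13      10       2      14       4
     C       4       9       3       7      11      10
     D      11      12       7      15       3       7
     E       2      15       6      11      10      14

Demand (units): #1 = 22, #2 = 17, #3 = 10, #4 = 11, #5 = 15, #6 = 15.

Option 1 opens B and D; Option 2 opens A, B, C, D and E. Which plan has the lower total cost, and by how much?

Option 1: {B, D}: #1→B 7·22=154, #2→D 12·17=204, #3→D 7·10=70, #4→B 2·11=22, #5→D 3·15=45, #6→B 4·15=60. Service 555; fixed 379; total 934.
Option 2: {A, B, C, D, E}: #1→E 2·22=44, #2→A 9·17=153, #3→A 3·10=30, #4→B 2·11=22, #5→D 3·15=45, #6→B 4·15=60. Service 354; fixed 927; total 1281.
Difference: |934 − 1281| = 347.

Option 1 is cheaper by 347.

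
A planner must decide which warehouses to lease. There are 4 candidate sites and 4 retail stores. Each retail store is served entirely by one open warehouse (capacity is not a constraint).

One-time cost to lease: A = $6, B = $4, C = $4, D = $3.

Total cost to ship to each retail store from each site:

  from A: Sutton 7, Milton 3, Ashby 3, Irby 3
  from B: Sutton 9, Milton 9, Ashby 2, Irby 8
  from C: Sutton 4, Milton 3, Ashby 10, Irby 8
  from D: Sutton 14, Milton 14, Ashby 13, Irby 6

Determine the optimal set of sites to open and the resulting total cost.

For any fixed open set, each retail store goes to its cheapest open site; total = fixed + service.
{A}: Sutton→A 7, Milton→A 3, Ashby→A 3, Irby→A 3. Service 16; fixed 6; total 22.
{A, C}: Sutton→C 4, Milton→A 3, Ashby→A 3, Irby→A 3. Service 13; fixed 10; total 23.
{A, B}: service 15 + fixed 10 = 25
{A, B, C, D}: Sutton→C 4, Milton→A 3, Ashby→B 2, Irby→A 3. Service 12; fixed 17; total 29.
(All 15 nonempty subsets were checked; A only is lowest.)

Open A only; minimum total cost 22.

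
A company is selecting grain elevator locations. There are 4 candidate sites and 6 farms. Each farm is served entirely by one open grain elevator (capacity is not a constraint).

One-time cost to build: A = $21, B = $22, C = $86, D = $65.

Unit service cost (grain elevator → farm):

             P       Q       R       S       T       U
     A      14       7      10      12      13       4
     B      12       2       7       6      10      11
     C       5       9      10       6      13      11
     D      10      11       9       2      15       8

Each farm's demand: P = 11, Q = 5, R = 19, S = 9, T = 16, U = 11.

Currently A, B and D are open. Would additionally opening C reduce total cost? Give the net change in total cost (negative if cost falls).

No — net change +31 (cost rises by 31).

Current service cost with {A, B, D}: 475.
Adding C: each farm re-picks its cheapest; new service cost 420, saving 55.
Extra fixed cost: 86. Net change = 86 − 55 = 31.
(Totals: 583 → 614.)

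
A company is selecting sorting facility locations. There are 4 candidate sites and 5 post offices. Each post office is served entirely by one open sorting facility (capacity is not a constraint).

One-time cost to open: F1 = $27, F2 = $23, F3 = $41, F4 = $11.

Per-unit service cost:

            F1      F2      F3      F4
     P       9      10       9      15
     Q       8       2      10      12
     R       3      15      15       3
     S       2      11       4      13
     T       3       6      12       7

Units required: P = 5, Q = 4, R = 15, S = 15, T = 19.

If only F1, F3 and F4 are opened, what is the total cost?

Each post office is assigned to its cheapest site among the open ones.
{F1, F3, F4}: P→F1 9·5=45, Q→F1 8·4=32, R→F1 3·15=45, S→F1 2·15=30, T→F1 3·19=57. Service 209; fixed 79; total 288.

Total cost: 288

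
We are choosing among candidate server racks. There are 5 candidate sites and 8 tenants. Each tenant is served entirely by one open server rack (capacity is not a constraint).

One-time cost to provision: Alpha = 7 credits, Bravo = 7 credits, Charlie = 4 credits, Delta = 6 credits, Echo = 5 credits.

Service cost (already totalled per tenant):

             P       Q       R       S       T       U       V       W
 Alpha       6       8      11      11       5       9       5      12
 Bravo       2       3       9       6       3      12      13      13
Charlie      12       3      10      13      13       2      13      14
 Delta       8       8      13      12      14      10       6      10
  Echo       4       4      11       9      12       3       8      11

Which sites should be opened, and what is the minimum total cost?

For any fixed open set, each tenant goes to its cheapest open site; total = fixed + service.
{Bravo, Echo}: P→Bravo 2, Q→Bravo 3, R→Bravo 9, S→Bravo 6, T→Bravo 3, U→Echo 3, V→Echo 8, W→Echo 11. Service 45; fixed 12; total 57.
{Bravo, Charlie, Delta}: service 41 + fixed 17 = 58
{Alpha, Bravo, Charlie}: service 42 + fixed 18 = 60
{Alpha, Bravo, Charlie, Delta, Echo}: P→Bravo 2, Q→Bravo 3, R→Bravo 9, S→Bravo 6, T→Bravo 3, U→Charlie 2, V→Alpha 5, W→Delta 10. Service 40; fixed 29; total 69.
No other subset beats 57.

Open Bravo and Echo; minimum total cost 57.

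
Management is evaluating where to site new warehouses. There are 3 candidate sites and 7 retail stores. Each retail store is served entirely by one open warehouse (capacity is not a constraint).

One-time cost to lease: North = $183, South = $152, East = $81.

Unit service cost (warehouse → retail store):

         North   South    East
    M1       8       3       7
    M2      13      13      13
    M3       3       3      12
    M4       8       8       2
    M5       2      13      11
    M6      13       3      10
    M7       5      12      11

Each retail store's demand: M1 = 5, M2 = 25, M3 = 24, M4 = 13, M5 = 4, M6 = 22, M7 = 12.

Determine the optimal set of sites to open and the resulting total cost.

Open South and East; minimum total cost 913.

For any fixed open set, each retail store goes to its cheapest open site; total = fixed + service.
{South, East}: M1→South 3·5=15, M2→South 13·25=325, M3→South 3·24=72, M4→East 2·13=26, M5→East 11·4=44, M6→South 3·22=66, M7→East 11·12=132. Service 680; fixed 233; total 913.
{South}: M1→South 3·5=15, M2→South 13·25=325, M3→South 3·24=72, M4→South 8·13=104, M5→South 13·4=52, M6→South 3·22=66, M7→South 12·12=144. Service 778; fixed 152; total 930.
{North, South}: service 650 + fixed 335 = 985
{North, South, East}: service 572 + fixed 416 = 988
No other subset beats 913.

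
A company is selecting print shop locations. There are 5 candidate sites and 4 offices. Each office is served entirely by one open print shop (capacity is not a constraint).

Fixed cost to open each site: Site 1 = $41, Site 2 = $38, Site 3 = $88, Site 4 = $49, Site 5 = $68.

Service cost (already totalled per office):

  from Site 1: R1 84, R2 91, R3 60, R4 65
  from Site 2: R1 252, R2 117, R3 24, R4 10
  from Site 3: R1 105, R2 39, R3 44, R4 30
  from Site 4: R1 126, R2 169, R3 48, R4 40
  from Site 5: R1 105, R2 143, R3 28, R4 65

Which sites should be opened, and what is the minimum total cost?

Open Site 1 and Site 2; minimum total cost 288.

For any fixed open set, each office goes to its cheapest open site; total = fixed + service.
{Site 1, Site 2}: R1→Site 1 84, R2→Site 1 91, R3→Site 2 24, R4→Site 2 10. Service 209; fixed 79; total 288.
{Site 2, Site 3}: service 178 + fixed 126 = 304
{Site 3}: R1→Site 3 105, R2→Site 3 39, R3→Site 3 44, R4→Site 3 30. Service 218; fixed 88; total 306.
{Site 1, Site 2, Site 3, Site 4, Site 5}: R1→Site 1 84, R2→Site 3 39, R3→Site 2 24, R4→Site 2 10. Service 157; fixed 284; total 441.
No other subset beats 288.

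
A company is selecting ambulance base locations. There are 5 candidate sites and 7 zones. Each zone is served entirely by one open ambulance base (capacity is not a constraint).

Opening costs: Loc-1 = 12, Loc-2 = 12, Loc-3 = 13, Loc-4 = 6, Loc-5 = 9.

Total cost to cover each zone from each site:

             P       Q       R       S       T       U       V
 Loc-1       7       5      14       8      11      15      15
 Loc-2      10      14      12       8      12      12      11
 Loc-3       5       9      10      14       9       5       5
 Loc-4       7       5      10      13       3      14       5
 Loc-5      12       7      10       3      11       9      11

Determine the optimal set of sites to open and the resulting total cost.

For any fixed open set, each zone goes to its cheapest open site; total = fixed + service.
{Loc-4, Loc-5}: P→Loc-4 7, Q→Loc-4 5, R→Loc-4 10, S→Loc-5 3, T→Loc-4 3, U→Loc-5 9, V→Loc-4 5. Service 42; fixed 15; total 57.
{Loc-4}: P→Loc-4 7, Q→Loc-4 5, R→Loc-4 10, S→Loc-4 13, T→Loc-4 3, U→Loc-4 14, V→Loc-4 5. Service 57; fixed 6; total 63.
{Loc-3, Loc-4, Loc-5}: service 36 + fixed 28 = 64
{Loc-1, Loc-2, Loc-3, Loc-4, Loc-5}: P→Loc-3 5, Q→Loc-1 5, R→Loc-3 10, S→Loc-5 3, T→Loc-4 3, U→Loc-3 5, V→Loc-3 5. Service 36; fixed 52; total 88.
No other subset beats 57.

Open Loc-4 and Loc-5; minimum total cost 57.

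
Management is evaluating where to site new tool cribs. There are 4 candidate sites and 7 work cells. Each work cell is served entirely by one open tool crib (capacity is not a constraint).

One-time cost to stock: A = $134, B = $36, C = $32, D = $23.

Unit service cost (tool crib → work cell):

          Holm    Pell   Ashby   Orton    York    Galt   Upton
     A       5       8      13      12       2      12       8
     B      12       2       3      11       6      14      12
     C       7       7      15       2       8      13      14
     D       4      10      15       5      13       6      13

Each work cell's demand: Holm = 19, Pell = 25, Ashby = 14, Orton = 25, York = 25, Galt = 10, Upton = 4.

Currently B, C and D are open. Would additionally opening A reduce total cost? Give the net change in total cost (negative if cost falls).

Current service cost with {B, C, D}: 476.
Adding A: each work cell re-picks its cheapest; new service cost 360, saving 116.
Extra fixed cost: 134. Net change = 134 − 116 = 18.
(Totals: 567 → 585.)

No — net change +18 (cost rises by 18).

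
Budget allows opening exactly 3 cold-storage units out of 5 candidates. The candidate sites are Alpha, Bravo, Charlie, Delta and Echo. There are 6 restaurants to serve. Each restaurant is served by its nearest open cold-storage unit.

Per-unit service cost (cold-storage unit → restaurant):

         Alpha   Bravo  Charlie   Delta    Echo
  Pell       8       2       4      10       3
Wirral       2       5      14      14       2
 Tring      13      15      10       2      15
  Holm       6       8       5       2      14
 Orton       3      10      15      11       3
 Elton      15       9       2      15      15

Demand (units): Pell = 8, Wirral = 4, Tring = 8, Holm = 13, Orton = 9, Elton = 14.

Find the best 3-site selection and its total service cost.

Choose Charlie, Delta and Echo; total service cost 129.

With exactly 3 open, each restaurant uses its cheapest among the chosen.
{Charlie, Delta, Echo}: Pell→Echo 3·8=24, Wirral→Echo 2·4=8, Tring→Delta 2·8=16, Holm→Delta 2·13=26, Orton→Echo 3·9=27, Elton→Charlie 2·14=28. Service cost 129.
{Alpha, Charlie, Delta}: service cost 137
{Bravo, Charlie, Delta}: service cost 196
Among all 10 size-3 choices, {Charlie, Delta, Echo} is lowest.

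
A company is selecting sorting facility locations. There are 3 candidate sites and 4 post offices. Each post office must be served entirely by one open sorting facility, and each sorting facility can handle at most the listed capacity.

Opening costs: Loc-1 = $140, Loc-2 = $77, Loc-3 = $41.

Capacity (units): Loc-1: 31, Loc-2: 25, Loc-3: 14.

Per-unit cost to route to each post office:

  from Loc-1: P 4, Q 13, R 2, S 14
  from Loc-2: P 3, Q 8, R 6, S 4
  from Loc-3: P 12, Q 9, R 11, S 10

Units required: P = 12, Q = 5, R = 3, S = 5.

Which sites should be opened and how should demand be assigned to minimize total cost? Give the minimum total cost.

Open {Loc-2}: P→Loc-2 3·12=36, Q→Loc-2 8·5=40, R→Loc-2 6·3=18, S→Loc-2 4·5=20.
Loads: Loc-2 carries 25/25. Service 114; fixed 77; total 191.
Next best feasible plan costs 232.

Minimum total cost: 191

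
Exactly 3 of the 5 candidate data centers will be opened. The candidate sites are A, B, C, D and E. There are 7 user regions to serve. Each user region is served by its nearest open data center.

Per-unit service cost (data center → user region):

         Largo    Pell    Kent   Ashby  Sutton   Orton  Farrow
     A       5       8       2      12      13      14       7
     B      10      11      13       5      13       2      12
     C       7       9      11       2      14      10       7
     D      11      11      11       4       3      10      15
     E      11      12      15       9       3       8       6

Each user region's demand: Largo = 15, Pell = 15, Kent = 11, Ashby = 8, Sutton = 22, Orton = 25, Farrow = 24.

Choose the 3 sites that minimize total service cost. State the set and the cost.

Choose A, B and E; total service cost 517.

With exactly 3 open, each user region uses its cheapest among the chosen.
{A, B, E}: Largo→A 5·15=75, Pell→A 8·15=120, Kent→A 2·11=22, Ashby→B 5·8=40, Sutton→E 3·22=66, Orton→B 2·25=50, Farrow→E 6·24=144. Service cost 517.
{A, B, D}: service cost 533
{B, C, E}: service cost 637
Among all 10 size-3 choices, {A, B, E} is lowest.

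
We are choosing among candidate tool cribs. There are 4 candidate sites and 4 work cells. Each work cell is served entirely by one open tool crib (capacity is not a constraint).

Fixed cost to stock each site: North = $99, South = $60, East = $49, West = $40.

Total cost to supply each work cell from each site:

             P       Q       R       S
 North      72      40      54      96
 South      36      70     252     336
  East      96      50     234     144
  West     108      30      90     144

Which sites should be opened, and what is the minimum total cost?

Open North only; minimum total cost 361.

For any fixed open set, each work cell goes to its cheapest open site; total = fixed + service.
{North}: P→North 72, Q→North 40, R→North 54, S→North 96. Service 262; fixed 99; total 361.
{North, South}: P→South 36, Q→North 40, R→North 54, S→North 96. Service 226; fixed 159; total 385.
{North, West}: service 252 + fixed 139 = 391
{North, South, East, West}: P→South 36, Q→West 30, R→North 54, S→North 96. Service 216; fixed 248; total 464.
No other subset beats 361.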